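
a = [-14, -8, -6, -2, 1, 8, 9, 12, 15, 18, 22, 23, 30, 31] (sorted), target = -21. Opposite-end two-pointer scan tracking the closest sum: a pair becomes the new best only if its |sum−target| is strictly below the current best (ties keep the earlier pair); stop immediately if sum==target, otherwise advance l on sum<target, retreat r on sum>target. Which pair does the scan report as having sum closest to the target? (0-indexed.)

l=0 r=13: -14+31=17 d=38 *, r--
l=0 r=12: -14+30=16 d=37 *, r--
l=0 r=11: -14+23=9 d=30 *, r--
l=0 r=10: -14+22=8 d=29 *, r--
l=0 r=9: -14+18=4 d=25 *, r--
l=0 r=8: -14+15=1 d=22 *, r--
l=0 r=7: -14+12=-2 d=19 *, r--
l=0 r=6: -14+9=-5 d=16 *, r--
l=0 r=5: -14+8=-6 d=15 *, r--
l=0 r=4: -14+1=-13 d=8 *, r--
l=0 r=3: -14+-2=-16 d=5 *, r--
l=0 r=2: -14+-6=-20 d=1 *, r--
l=0 r=1: -14+-8=-22 d=1, l++

pair (-14, -6) with sum -20 (|Δ|=1)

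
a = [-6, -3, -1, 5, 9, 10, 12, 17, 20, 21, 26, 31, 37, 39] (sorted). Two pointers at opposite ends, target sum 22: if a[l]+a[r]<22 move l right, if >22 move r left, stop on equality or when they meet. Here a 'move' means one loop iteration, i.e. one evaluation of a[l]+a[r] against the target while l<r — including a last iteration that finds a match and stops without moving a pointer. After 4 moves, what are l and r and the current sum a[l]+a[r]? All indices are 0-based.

l=1, r=10, sum=23

[0,13] -6+39=33 >22 → r--
[0,12] -6+37=31 >22 → r--
[0,11] -6+31=25 >22 → r--
[0,10] -6+26=20 <22 → l++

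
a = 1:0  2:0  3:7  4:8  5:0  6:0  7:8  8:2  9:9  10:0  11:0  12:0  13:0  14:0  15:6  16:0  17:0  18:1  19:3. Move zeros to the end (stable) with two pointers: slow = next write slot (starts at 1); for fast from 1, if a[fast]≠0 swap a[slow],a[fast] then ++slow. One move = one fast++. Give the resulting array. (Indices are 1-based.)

[7, 8, 8, 2, 9, 6, 1, 3, 0, 0, 0, 0, 0, 0, 0, 0, 0, 0, 0]

slow=1 fast=1: a[fast]=0, fast++
slow=1 fast=2: a[fast]=0, fast++
slow=1 fast=3: a[fast]=7≠0 swap→a[1]=7, slow++,fast++
slow=2 fast=4: a[fast]=8≠0 swap→a[2]=8, slow++,fast++
slow=3 fast=5: a[fast]=0, fast++
slow=3 fast=6: a[fast]=0, fast++
slow=3 fast=7: a[fast]=8≠0 swap→a[3]=8, slow++,fast++
slow=4 fast=8: a[fast]=2≠0 swap→a[4]=2, slow++,fast++
slow=5 fast=9: a[fast]=9≠0 swap→a[5]=9, slow++,fast++
slow=6 fast=10: a[fast]=0, fast++
slow=6 fast=11: a[fast]=0, fast++
slow=6 fast=12: a[fast]=0, fast++
slow=6 fast=13: a[fast]=0, fast++
slow=6 fast=14: a[fast]=0, fast++
slow=6 fast=15: a[fast]=6≠0 swap→a[6]=6, slow++,fast++
slow=7 fast=16: a[fast]=0, fast++
slow=7 fast=17: a[fast]=0, fast++
slow=7 fast=18: a[fast]=1≠0 swap→a[7]=1, slow++,fast++
slow=8 fast=19: a[fast]=3≠0 swap→a[8]=3, slow++,fast++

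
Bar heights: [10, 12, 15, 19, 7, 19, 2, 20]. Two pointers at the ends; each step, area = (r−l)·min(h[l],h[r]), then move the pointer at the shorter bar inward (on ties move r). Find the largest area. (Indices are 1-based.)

max area = 76

[1,8] min(10,20)*7=70 best=70 * → l++
[2,8] min(12,20)*6=72 best=72 * → l++
[3,8] min(15,20)*5=75 best=75 * → l++
[4,8] min(19,20)*4=76 best=76 * → l++
[5,8] min(7,20)*3=21 best=76 → l++
[6,8] min(19,20)*2=38 best=76 → l++
[7,8] min(2,20)*1=2 best=76 → l++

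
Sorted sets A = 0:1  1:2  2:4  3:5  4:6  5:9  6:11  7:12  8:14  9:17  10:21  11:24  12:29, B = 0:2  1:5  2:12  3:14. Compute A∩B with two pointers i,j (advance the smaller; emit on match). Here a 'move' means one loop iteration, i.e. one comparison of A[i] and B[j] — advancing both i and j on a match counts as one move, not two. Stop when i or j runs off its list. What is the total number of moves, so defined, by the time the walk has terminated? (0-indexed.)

i=0 j=0: 1<2, i++
i=1 j=0: 2==2 emit, i++,j++
i=2 j=1: 4<5, i++
i=3 j=1: 5==5 emit, i++,j++
i=4 j=2: 6<12, i++
i=5 j=2: 9<12, i++
i=6 j=2: 11<12, i++
i=7 j=2: 12==12 emit, i++,j++
i=8 j=3: 14==14 emit, i++,j++

9 moves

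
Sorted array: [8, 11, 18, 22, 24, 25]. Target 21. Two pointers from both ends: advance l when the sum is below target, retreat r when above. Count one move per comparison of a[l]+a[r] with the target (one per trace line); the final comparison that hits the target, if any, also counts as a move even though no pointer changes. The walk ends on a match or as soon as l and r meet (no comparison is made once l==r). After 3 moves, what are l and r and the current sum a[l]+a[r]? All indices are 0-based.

l=0, r=2, sum=26

[0,5] 8+25=33 >21 → r--
[0,4] 8+24=32 >21 → r--
[0,3] 8+22=30 >21 → r--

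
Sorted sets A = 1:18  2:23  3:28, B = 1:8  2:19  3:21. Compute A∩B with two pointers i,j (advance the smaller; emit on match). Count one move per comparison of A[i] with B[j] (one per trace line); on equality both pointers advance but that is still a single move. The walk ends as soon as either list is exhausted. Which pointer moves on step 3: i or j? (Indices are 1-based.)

j

i=1 j=1: 18>8, j++
i=1 j=2: 18<19, i++
i=2 j=2: 23>19, j++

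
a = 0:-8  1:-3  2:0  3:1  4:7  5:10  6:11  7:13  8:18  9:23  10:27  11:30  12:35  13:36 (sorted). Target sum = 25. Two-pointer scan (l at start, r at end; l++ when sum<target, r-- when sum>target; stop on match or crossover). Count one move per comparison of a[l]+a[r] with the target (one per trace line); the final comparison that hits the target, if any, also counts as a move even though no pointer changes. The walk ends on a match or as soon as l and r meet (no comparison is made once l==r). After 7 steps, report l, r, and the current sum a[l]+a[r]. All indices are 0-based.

l=3, r=9, sum=24

l=0 r=13: -8+36=28 >25, r--
l=0 r=12: -8+35=27 >25, r--
l=0 r=11: -8+30=22 <25, l++
l=1 r=11: -3+30=27 >25, r--
l=1 r=10: -3+27=24 <25, l++
l=2 r=10: 0+27=27 >25, r--
l=2 r=9: 0+23=23 <25, l++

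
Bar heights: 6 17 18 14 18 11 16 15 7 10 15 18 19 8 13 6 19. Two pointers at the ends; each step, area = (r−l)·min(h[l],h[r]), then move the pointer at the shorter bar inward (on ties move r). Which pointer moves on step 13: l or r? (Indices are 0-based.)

[0,16] min(6,19)*16=96 best=96 * → l++
[1,16] min(17,19)*15=255 best=255 * → l++
[2,16] min(18,19)*14=252 best=255 → l++
[3,16] min(14,19)*13=182 best=255 → l++
[4,16] min(18,19)*12=216 best=255 → l++
[5,16] min(11,19)*11=121 best=255 → l++
[6,16] min(16,19)*10=160 best=255 → l++
[7,16] min(15,19)*9=135 best=255 → l++
[8,16] min(7,19)*8=56 best=255 → l++
[9,16] min(10,19)*7=70 best=255 → l++
[10,16] min(15,19)*6=90 best=255 → l++
[11,16] min(18,19)*5=90 best=255 → l++
[12,16] min(19,19)*4=76 best=255 → r--

r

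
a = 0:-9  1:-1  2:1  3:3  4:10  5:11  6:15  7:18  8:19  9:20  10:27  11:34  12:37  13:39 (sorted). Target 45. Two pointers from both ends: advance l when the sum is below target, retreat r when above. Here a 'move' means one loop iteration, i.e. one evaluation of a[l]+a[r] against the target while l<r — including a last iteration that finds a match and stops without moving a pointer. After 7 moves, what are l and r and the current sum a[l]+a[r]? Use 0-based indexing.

[0,13] -9+39=30 <45 → l++
[1,13] -1+39=38 <45 → l++
[2,13] 1+39=40 <45 → l++
[3,13] 3+39=42 <45 → l++
[4,13] 10+39=49 >45 → r--
[4,12] 10+37=47 >45 → r--
[4,11] 10+34=44 <45 → l++

l=5, r=11, sum=45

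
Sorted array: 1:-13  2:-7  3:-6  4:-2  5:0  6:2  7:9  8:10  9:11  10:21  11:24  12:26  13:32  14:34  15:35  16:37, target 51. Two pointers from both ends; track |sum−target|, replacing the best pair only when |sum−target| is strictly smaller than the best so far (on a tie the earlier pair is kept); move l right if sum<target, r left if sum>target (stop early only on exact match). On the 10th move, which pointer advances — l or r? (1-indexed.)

[1,16] -13+37=24 d=27 * → l++
[2,16] -7+37=30 d=21 * → l++
[3,16] -6+37=31 d=20 * → l++
[4,16] -2+37=35 d=16 * → l++
[5,16] 0+37=37 d=14 * → l++
[6,16] 2+37=39 d=12 * → l++
[7,16] 9+37=46 d=5 * → l++
[8,16] 10+37=47 d=4 * → l++
[9,16] 11+37=48 d=3 * → l++
[10,16] 21+37=58 d=7 → r--

r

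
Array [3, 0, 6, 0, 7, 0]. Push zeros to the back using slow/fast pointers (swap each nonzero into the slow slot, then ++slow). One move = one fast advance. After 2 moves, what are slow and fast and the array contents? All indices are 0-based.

slow=0 fast=0: a[fast]=3≠0 swap→a[0]=3, slow++,fast++
slow=1 fast=1: a[fast]=0, fast++

slow=1, fast=2, a=[3, 0, 6, 0, 7, 0]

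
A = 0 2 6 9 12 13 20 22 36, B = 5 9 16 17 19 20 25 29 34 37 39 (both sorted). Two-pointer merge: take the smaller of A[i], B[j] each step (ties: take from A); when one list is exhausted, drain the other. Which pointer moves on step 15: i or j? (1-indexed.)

i=1 j=1: A[i]=0<=B[j]=5 take 0, i++
i=2 j=1: A[i]=2<=B[j]=5 take 2, i++
i=3 j=1: A[i]=6>B[j]=5 take 5, j++
i=3 j=2: A[i]=6<=B[j]=9 take 6, i++
i=4 j=2: A[i]=9<=B[j]=9 take 9, i++
i=5 j=2: A[i]=12>B[j]=9 take 9, j++
i=5 j=3: A[i]=12<=B[j]=16 take 12, i++
i=6 j=3: A[i]=13<=B[j]=16 take 13, i++
i=7 j=3: A[i]=20>B[j]=16 take 16, j++
i=7 j=4: A[i]=20>B[j]=17 take 17, j++
i=7 j=5: A[i]=20>B[j]=19 take 19, j++
i=7 j=6: A[i]=20<=B[j]=20 take 20, i++
i=8 j=6: A[i]=22>B[j]=20 take 20, j++
i=8 j=7: A[i]=22<=B[j]=25 take 22, i++
i=9 j=7: A[i]=36>B[j]=25 take 25, j++

j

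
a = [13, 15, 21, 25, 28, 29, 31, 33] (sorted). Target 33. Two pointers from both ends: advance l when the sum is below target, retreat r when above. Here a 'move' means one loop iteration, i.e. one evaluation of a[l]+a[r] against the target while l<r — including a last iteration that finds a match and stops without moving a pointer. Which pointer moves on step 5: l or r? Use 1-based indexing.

[1,8] 13+33=46 >33 → r--
[1,7] 13+31=44 >33 → r--
[1,6] 13+29=42 >33 → r--
[1,5] 13+28=41 >33 → r--
[1,4] 13+25=38 >33 → r--

r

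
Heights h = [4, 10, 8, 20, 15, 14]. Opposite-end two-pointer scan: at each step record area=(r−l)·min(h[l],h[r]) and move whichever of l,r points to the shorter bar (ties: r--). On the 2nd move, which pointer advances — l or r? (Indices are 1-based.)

l

[1,6] min(4,14)*5=20 best=20 * → l++
[2,6] min(10,14)*4=40 best=40 * → l++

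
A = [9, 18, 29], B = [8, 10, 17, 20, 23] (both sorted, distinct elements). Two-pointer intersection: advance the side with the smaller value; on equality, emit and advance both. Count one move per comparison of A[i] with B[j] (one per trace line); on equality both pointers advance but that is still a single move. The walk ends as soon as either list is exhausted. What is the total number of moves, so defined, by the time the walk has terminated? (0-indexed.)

i=0 j=0: 9>8, j++
i=0 j=1: 9<10, i++
i=1 j=1: 18>10, j++
i=1 j=2: 18>17, j++
i=1 j=3: 18<20, i++
i=2 j=3: 29>20, j++
i=2 j=4: 29>23, j++

7 moves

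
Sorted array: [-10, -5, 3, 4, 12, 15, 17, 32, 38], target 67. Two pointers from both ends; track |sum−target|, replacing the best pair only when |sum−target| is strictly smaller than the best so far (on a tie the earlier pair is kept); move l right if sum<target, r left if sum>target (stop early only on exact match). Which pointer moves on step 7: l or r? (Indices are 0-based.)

l

l=0 r=8: -10+38=28 d=39 *, l++
l=1 r=8: -5+38=33 d=34 *, l++
l=2 r=8: 3+38=41 d=26 *, l++
l=3 r=8: 4+38=42 d=25 *, l++
l=4 r=8: 12+38=50 d=17 *, l++
l=5 r=8: 15+38=53 d=14 *, l++
l=6 r=8: 17+38=55 d=12 *, l++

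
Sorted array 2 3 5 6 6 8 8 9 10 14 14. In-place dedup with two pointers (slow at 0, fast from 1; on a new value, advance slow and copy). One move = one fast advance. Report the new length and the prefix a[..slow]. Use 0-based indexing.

length 8; prefix = [2, 3, 5, 6, 8, 9, 10, 14]

(s=0,f=1) a[fast]=3≠a[slow]=2 write a[1]=3 → slow++,fast++
(s=1,f=2) a[fast]=5≠a[slow]=3 write a[2]=5 → slow++,fast++
(s=2,f=3) a[fast]=6≠a[slow]=5 write a[3]=6 → slow++,fast++
(s=3,f=4) a[fast]=6=a[slow] dup → fast++
(s=3,f=5) a[fast]=8≠a[slow]=6 write a[4]=8 → slow++,fast++
(s=4,f=6) a[fast]=8=a[slow] dup → fast++
(s=4,f=7) a[fast]=9≠a[slow]=8 write a[5]=9 → slow++,fast++
(s=5,f=8) a[fast]=10≠a[slow]=9 write a[6]=10 → slow++,fast++
(s=6,f=9) a[fast]=14≠a[slow]=10 write a[7]=14 → slow++,fast++
(s=7,f=10) a[fast]=14=a[slow] dup → fast++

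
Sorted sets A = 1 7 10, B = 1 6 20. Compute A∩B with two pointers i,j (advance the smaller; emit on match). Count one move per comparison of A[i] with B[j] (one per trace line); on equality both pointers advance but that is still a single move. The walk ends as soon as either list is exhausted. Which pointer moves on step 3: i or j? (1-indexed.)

i

i=1 j=1: 1==1 emit, i++,j++
i=2 j=2: 7>6, j++
i=2 j=3: 7<20, i++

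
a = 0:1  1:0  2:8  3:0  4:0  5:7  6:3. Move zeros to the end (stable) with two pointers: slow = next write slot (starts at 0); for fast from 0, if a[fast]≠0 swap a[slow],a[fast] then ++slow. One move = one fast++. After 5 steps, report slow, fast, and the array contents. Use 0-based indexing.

slow=2, fast=5, a=[1, 8, 0, 0, 0, 7, 3]

(s=0,f=0) a[fast]=1≠0 swap→a[0]=1 → slow++,fast++
(s=1,f=1) a[fast]=0 → fast++
(s=1,f=2) a[fast]=8≠0 swap→a[1]=8 → slow++,fast++
(s=2,f=3) a[fast]=0 → fast++
(s=2,f=4) a[fast]=0 → fast++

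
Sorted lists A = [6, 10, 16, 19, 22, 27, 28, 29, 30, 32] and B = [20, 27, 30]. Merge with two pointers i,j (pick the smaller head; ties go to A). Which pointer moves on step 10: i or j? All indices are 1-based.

i

i=1 j=1: A[i]=6<=B[j]=20 take 6, i++
i=2 j=1: A[i]=10<=B[j]=20 take 10, i++
i=3 j=1: A[i]=16<=B[j]=20 take 16, i++
i=4 j=1: A[i]=19<=B[j]=20 take 19, i++
i=5 j=1: A[i]=22>B[j]=20 take 20, j++
i=5 j=2: A[i]=22<=B[j]=27 take 22, i++
i=6 j=2: A[i]=27<=B[j]=27 take 27, i++
i=7 j=2: A[i]=28>B[j]=27 take 27, j++
i=7 j=3: A[i]=28<=B[j]=30 take 28, i++
i=8 j=3: A[i]=29<=B[j]=30 take 29, i++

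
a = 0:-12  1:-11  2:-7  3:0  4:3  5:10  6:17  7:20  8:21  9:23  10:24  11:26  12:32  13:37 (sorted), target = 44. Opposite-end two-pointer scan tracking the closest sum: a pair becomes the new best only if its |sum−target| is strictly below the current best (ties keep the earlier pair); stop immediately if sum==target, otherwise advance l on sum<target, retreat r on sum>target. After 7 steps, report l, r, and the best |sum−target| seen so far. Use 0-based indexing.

l=6, r=12, best |Δ|=2

l=0 r=13: -12+37=25 d=19 *, l++
l=1 r=13: -11+37=26 d=18 *, l++
l=2 r=13: -7+37=30 d=14 *, l++
l=3 r=13: 0+37=37 d=7 *, l++
l=4 r=13: 3+37=40 d=4 *, l++
l=5 r=13: 10+37=47 d=3 *, r--
l=5 r=12: 10+32=42 d=2 *, l++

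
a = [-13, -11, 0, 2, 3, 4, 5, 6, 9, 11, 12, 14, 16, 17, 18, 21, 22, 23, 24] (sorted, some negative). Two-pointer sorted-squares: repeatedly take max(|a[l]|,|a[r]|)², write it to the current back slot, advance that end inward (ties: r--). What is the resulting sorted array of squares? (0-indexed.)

l=0 r=18: |-13|<=|24| out[18]=576, r--
l=0 r=17: |-13|<=|23| out[17]=529, r--
l=0 r=16: |-13|<=|22| out[16]=484, r--
l=0 r=15: |-13|<=|21| out[15]=441, r--
l=0 r=14: |-13|<=|18| out[14]=324, r--
l=0 r=13: |-13|<=|17| out[13]=289, r--
l=0 r=12: |-13|<=|16| out[12]=256, r--
l=0 r=11: |-13|<=|14| out[11]=196, r--
l=0 r=10: |-13|>|12| out[10]=169, l++
l=1 r=10: |-11|<=|12| out[9]=144, r--
l=1 r=9: |-11|<=|11| out[8]=121, r--
l=1 r=8: |-11|>|9| out[7]=121, l++
l=2 r=8: |0|<=|9| out[6]=81, r--
l=2 r=7: |0|<=|6| out[5]=36, r--
l=2 r=6: |0|<=|5| out[4]=25, r--
l=2 r=5: |0|<=|4| out[3]=16, r--
l=2 r=4: |0|<=|3| out[2]=9, r--
l=2 r=3: |0|<=|2| out[1]=4, r--
l=2 r=2: |0|<=|0| out[0]=0, r--

[0, 4, 9, 16, 25, 36, 81, 121, 121, 144, 169, 196, 256, 289, 324, 441, 484, 529, 576]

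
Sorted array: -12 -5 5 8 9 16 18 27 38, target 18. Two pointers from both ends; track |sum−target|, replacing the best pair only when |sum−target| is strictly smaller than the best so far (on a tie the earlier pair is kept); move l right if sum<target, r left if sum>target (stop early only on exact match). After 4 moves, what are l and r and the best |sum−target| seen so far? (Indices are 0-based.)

l=0 r=8: -12+38=26 d=8 *, r--
l=0 r=7: -12+27=15 d=3 *, l++
l=1 r=7: -5+27=22 d=4, r--
l=1 r=6: -5+18=13 d=5, l++

l=2, r=6, best |Δ|=3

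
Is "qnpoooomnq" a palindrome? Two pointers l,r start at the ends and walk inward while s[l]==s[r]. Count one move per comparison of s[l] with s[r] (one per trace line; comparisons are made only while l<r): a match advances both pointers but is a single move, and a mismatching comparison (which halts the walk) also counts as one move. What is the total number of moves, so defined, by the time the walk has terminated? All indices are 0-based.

l=0 r=9: 'q'=='q', l++,r--
l=1 r=8: 'n'=='n', l++,r--
l=2 r=7: 'p'!='m', stop

3 moves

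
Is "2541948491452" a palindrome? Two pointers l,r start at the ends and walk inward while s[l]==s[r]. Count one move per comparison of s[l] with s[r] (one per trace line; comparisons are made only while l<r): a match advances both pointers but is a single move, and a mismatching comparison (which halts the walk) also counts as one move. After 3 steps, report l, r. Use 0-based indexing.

l=3, r=9

l=0 r=12: '2'=='2', l++,r--
l=1 r=11: '5'=='5', l++,r--
l=2 r=10: '4'=='4', l++,r--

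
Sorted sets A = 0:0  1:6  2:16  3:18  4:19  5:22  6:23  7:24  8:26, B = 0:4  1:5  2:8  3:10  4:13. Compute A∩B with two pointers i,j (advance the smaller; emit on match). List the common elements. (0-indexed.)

intersection = []

i=0 j=0: 0<4, i++
i=1 j=0: 6>4, j++
i=1 j=1: 6>5, j++
i=1 j=2: 6<8, i++
i=2 j=2: 16>8, j++
i=2 j=3: 16>10, j++
i=2 j=4: 16>13, j++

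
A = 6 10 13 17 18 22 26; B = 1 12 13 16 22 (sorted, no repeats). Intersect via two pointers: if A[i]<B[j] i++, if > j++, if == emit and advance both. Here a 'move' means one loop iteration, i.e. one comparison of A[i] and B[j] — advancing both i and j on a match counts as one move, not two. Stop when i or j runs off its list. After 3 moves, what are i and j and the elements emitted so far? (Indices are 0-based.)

i=0 j=0: 6>1, j++
i=0 j=1: 6<12, i++
i=1 j=1: 10<12, i++

i=2, j=1, emitted=[]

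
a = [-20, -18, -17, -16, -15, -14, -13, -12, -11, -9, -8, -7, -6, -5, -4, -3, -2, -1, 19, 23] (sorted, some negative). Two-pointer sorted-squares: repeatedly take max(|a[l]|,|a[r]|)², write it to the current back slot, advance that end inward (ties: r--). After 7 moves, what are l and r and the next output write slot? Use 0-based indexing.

l=5, r=17, next write slot=12

l=0 r=19: |-20|<=|23| out[19]=529, r--
l=0 r=18: |-20|>|19| out[18]=400, l++
l=1 r=18: |-18|<=|19| out[17]=361, r--
l=1 r=17: |-18|>|-1| out[16]=324, l++
l=2 r=17: |-17|>|-1| out[15]=289, l++
l=3 r=17: |-16|>|-1| out[14]=256, l++
l=4 r=17: |-15|>|-1| out[13]=225, l++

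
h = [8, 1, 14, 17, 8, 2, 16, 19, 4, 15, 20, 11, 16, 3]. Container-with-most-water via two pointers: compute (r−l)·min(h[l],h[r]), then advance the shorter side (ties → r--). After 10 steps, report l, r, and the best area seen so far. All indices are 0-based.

[0,13] min(8,3)*13=39 best=39 * → r--
[0,12] min(8,16)*12=96 best=96 * → l++
[1,12] min(1,16)*11=11 best=96 → l++
[2,12] min(14,16)*10=140 best=140 * → l++
[3,12] min(17,16)*9=144 best=144 * → r--
[3,11] min(17,11)*8=88 best=144 → r--
[3,10] min(17,20)*7=119 best=144 → l++
[4,10] min(8,20)*6=48 best=144 → l++
[5,10] min(2,20)*5=10 best=144 → l++
[6,10] min(16,20)*4=64 best=144 → l++

l=7, r=10, best area=144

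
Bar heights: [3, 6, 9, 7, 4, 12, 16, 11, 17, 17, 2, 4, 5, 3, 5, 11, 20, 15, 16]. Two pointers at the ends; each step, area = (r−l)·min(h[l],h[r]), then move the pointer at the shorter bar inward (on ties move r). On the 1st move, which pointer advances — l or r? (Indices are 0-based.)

l

[0,18] min(3,16)*18=54 best=54 * → l++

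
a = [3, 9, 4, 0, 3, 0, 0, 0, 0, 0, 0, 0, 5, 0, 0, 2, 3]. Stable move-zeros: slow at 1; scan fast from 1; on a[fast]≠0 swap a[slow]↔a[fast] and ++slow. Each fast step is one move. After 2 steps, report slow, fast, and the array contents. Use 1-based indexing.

(s=1,f=1) a[fast]=3≠0 swap→a[1]=3 → slow++,fast++
(s=2,f=2) a[fast]=9≠0 swap→a[2]=9 → slow++,fast++

slow=3, fast=3, a=[3, 9, 4, 0, 3, 0, 0, 0, 0, 0, 0, 0, 5, 0, 0, 2, 3]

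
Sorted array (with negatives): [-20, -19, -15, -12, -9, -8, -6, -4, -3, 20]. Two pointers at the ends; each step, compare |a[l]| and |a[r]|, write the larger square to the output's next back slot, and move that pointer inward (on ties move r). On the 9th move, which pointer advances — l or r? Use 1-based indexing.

l

[1,10] |-20|<=|20| out[10]=400 → r--
[1,9] |-20|>|-3| out[9]=400 → l++
[2,9] |-19|>|-3| out[8]=361 → l++
[3,9] |-15|>|-3| out[7]=225 → l++
[4,9] |-12|>|-3| out[6]=144 → l++
[5,9] |-9|>|-3| out[5]=81 → l++
[6,9] |-8|>|-3| out[4]=64 → l++
[7,9] |-6|>|-3| out[3]=36 → l++
[8,9] |-4|>|-3| out[2]=16 → l++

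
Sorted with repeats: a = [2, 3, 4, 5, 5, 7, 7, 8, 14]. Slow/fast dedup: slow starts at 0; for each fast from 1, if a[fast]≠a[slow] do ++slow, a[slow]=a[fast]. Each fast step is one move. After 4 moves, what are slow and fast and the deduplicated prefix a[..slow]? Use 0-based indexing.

(s=0,f=1) a[fast]=3≠a[slow]=2 write a[1]=3 → slow++,fast++
(s=1,f=2) a[fast]=4≠a[slow]=3 write a[2]=4 → slow++,fast++
(s=2,f=3) a[fast]=5≠a[slow]=4 write a[3]=5 → slow++,fast++
(s=3,f=4) a[fast]=5=a[slow] dup → fast++

slow=3, fast=5, prefix=[2, 3, 4, 5]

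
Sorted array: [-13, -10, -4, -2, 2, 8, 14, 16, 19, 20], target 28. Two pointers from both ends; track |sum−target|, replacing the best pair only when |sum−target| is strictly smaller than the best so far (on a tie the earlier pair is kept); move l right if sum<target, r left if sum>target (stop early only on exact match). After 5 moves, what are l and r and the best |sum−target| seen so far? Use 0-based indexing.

l=5, r=9, best |Δ|=6

[0,9] -13+20=7 d=21 * → l++
[1,9] -10+20=10 d=18 * → l++
[2,9] -4+20=16 d=12 * → l++
[3,9] -2+20=18 d=10 * → l++
[4,9] 2+20=22 d=6 * → l++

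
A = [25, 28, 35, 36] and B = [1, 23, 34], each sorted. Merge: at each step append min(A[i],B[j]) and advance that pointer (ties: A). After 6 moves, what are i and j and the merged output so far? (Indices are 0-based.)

i=0 j=0: A[i]=25>B[j]=1 take 1, j++
i=0 j=1: A[i]=25>B[j]=23 take 23, j++
i=0 j=2: A[i]=25<=B[j]=34 take 25, i++
i=1 j=2: A[i]=28<=B[j]=34 take 28, i++
i=2 j=2: A[i]=35>B[j]=34 take 34, j++
i=2 j=3: B done, take A[i]=35, i++

i=3, j=3, merged so far=[1, 23, 25, 28, 34, 35]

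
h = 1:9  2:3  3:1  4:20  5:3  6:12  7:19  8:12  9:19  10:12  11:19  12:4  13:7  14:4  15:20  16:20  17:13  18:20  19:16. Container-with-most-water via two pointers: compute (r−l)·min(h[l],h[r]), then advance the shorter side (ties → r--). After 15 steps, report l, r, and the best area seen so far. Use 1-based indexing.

l=4, r=7, best area=280

l=1 r=19: min(9,16)*18=162 best=162 *, l++
l=2 r=19: min(3,16)*17=51 best=162, l++
l=3 r=19: min(1,16)*16=16 best=162, l++
l=4 r=19: min(20,16)*15=240 best=240 *, r--
l=4 r=18: min(20,20)*14=280 best=280 *, r--
l=4 r=17: min(20,13)*13=169 best=280, r--
l=4 r=16: min(20,20)*12=240 best=280, r--
l=4 r=15: min(20,20)*11=220 best=280, r--
l=4 r=14: min(20,4)*10=40 best=280, r--
l=4 r=13: min(20,7)*9=63 best=280, r--
l=4 r=12: min(20,4)*8=32 best=280, r--
l=4 r=11: min(20,19)*7=133 best=280, r--
l=4 r=10: min(20,12)*6=72 best=280, r--
l=4 r=9: min(20,19)*5=95 best=280, r--
l=4 r=8: min(20,12)*4=48 best=280, r--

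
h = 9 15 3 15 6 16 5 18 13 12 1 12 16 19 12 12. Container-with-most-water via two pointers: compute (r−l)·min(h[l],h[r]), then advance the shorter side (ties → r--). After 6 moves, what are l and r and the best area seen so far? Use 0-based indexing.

l=0 r=15: min(9,12)*15=135 best=135 *, l++
l=1 r=15: min(15,12)*14=168 best=168 *, r--
l=1 r=14: min(15,12)*13=156 best=168, r--
l=1 r=13: min(15,19)*12=180 best=180 *, l++
l=2 r=13: min(3,19)*11=33 best=180, l++
l=3 r=13: min(15,19)*10=150 best=180, l++

l=4, r=13, best area=180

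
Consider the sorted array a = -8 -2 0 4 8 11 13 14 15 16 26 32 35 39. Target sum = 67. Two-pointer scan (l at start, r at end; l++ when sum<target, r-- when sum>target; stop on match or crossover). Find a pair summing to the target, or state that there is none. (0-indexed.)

(32, 35)

[0,13] -8+39=31 <67 → l++
[1,13] -2+39=37 <67 → l++
[2,13] 0+39=39 <67 → l++
[3,13] 4+39=43 <67 → l++
[4,13] 8+39=47 <67 → l++
[5,13] 11+39=50 <67 → l++
[6,13] 13+39=52 <67 → l++
[7,13] 14+39=53 <67 → l++
[8,13] 15+39=54 <67 → l++
[9,13] 16+39=55 <67 → l++
[10,13] 26+39=65 <67 → l++
[11,13] 32+39=71 >67 → r--
[11,12] 32+35=67 → found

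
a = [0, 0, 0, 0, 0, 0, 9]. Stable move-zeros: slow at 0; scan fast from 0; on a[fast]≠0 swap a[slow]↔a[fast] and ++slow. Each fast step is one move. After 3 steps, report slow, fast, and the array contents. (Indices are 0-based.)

slow=0, fast=3, a=[0, 0, 0, 0, 0, 0, 9]

slow=0 fast=0: a[fast]=0, fast++
slow=0 fast=1: a[fast]=0, fast++
slow=0 fast=2: a[fast]=0, fast++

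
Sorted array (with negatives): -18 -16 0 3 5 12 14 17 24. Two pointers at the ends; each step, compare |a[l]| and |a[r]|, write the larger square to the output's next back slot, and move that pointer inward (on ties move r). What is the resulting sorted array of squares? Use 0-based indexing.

[0,8] |-18|<=|24| out[8]=576 → r--
[0,7] |-18|>|17| out[7]=324 → l++
[1,7] |-16|<=|17| out[6]=289 → r--
[1,6] |-16|>|14| out[5]=256 → l++
[2,6] |0|<=|14| out[4]=196 → r--
[2,5] |0|<=|12| out[3]=144 → r--
[2,4] |0|<=|5| out[2]=25 → r--
[2,3] |0|<=|3| out[1]=9 → r--
[2,2] |0|<=|0| out[0]=0 → r--

[0, 9, 25, 144, 196, 256, 289, 324, 576]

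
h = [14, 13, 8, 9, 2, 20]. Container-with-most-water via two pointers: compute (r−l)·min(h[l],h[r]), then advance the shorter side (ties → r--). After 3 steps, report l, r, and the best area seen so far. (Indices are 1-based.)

[1,6] min(14,20)*5=70 best=70 * → l++
[2,6] min(13,20)*4=52 best=70 → l++
[3,6] min(8,20)*3=24 best=70 → l++

l=4, r=6, best area=70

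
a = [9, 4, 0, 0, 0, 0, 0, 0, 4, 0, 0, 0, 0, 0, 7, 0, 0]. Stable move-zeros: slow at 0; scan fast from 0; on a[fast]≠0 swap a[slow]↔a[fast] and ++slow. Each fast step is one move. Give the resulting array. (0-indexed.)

[9, 4, 4, 7, 0, 0, 0, 0, 0, 0, 0, 0, 0, 0, 0, 0, 0]

(s=0,f=0) a[fast]=9≠0 swap→a[0]=9 → slow++,fast++
(s=1,f=1) a[fast]=4≠0 swap→a[1]=4 → slow++,fast++
(s=2,f=2) a[fast]=0 → fast++
(s=2,f=3) a[fast]=0 → fast++
(s=2,f=4) a[fast]=0 → fast++
(s=2,f=5) a[fast]=0 → fast++
(s=2,f=6) a[fast]=0 → fast++
(s=2,f=7) a[fast]=0 → fast++
(s=2,f=8) a[fast]=4≠0 swap→a[2]=4 → slow++,fast++
(s=3,f=9) a[fast]=0 → fast++
(s=3,f=10) a[fast]=0 → fast++
(s=3,f=11) a[fast]=0 → fast++
(s=3,f=12) a[fast]=0 → fast++
(s=3,f=13) a[fast]=0 → fast++
(s=3,f=14) a[fast]=7≠0 swap→a[3]=7 → slow++,fast++
(s=4,f=15) a[fast]=0 → fast++
(s=4,f=16) a[fast]=0 → fast++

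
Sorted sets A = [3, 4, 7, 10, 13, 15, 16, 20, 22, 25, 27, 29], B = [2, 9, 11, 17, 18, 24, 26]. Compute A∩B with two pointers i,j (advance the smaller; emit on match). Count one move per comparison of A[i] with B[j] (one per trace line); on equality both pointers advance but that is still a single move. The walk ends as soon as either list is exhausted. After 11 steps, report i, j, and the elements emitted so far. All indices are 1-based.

[i=1,j=1] 3>2 → j++
[i=1,j=2] 3<9 → i++
[i=2,j=2] 4<9 → i++
[i=3,j=2] 7<9 → i++
[i=4,j=2] 10>9 → j++
[i=4,j=3] 10<11 → i++
[i=5,j=3] 13>11 → j++
[i=5,j=4] 13<17 → i++
[i=6,j=4] 15<17 → i++
[i=7,j=4] 16<17 → i++
[i=8,j=4] 20>17 → j++

i=8, j=5, emitted=[]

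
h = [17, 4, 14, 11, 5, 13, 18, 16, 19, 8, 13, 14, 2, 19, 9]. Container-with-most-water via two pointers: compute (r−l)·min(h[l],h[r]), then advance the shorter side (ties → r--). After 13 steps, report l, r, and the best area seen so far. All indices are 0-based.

l=8, r=9, best area=221

[0,14] min(17,9)*14=126 best=126 * → r--
[0,13] min(17,19)*13=221 best=221 * → l++
[1,13] min(4,19)*12=48 best=221 → l++
[2,13] min(14,19)*11=154 best=221 → l++
[3,13] min(11,19)*10=110 best=221 → l++
[4,13] min(5,19)*9=45 best=221 → l++
[5,13] min(13,19)*8=104 best=221 → l++
[6,13] min(18,19)*7=126 best=221 → l++
[7,13] min(16,19)*6=96 best=221 → l++
[8,13] min(19,19)*5=95 best=221 → r--
[8,12] min(19,2)*4=8 best=221 → r--
[8,11] min(19,14)*3=42 best=221 → r--
[8,10] min(19,13)*2=26 best=221 → r--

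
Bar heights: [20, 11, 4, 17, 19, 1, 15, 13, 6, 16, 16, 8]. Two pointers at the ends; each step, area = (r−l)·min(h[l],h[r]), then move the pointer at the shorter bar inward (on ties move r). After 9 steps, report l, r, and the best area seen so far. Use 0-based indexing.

l=0 r=11: min(20,8)*11=88 best=88 *, r--
l=0 r=10: min(20,16)*10=160 best=160 *, r--
l=0 r=9: min(20,16)*9=144 best=160, r--
l=0 r=8: min(20,6)*8=48 best=160, r--
l=0 r=7: min(20,13)*7=91 best=160, r--
l=0 r=6: min(20,15)*6=90 best=160, r--
l=0 r=5: min(20,1)*5=5 best=160, r--
l=0 r=4: min(20,19)*4=76 best=160, r--
l=0 r=3: min(20,17)*3=51 best=160, r--

l=0, r=2, best area=160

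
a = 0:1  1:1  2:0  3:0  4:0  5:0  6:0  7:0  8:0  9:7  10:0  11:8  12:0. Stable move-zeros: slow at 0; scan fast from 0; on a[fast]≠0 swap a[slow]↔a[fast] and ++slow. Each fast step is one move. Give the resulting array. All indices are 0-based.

[1, 1, 7, 8, 0, 0, 0, 0, 0, 0, 0, 0, 0]

(s=0,f=0) a[fast]=1≠0 swap→a[0]=1 → slow++,fast++
(s=1,f=1) a[fast]=1≠0 swap→a[1]=1 → slow++,fast++
(s=2,f=2) a[fast]=0 → fast++
(s=2,f=3) a[fast]=0 → fast++
(s=2,f=4) a[fast]=0 → fast++
(s=2,f=5) a[fast]=0 → fast++
(s=2,f=6) a[fast]=0 → fast++
(s=2,f=7) a[fast]=0 → fast++
(s=2,f=8) a[fast]=0 → fast++
(s=2,f=9) a[fast]=7≠0 swap→a[2]=7 → slow++,fast++
(s=3,f=10) a[fast]=0 → fast++
(s=3,f=11) a[fast]=8≠0 swap→a[3]=8 → slow++,fast++
(s=4,f=12) a[fast]=0 → fast++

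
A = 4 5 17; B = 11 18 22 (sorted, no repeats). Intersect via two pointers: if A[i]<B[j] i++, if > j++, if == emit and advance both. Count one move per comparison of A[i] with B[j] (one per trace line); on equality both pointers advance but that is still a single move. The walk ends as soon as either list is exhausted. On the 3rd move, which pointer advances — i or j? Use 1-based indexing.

i=1 j=1: 4<11, i++
i=2 j=1: 5<11, i++
i=3 j=1: 17>11, j++

j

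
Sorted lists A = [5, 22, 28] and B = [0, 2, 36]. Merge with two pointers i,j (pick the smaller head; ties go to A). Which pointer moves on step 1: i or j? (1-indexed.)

j

[i=1,j=1] A[i]=5>B[j]=0 take 0 → j++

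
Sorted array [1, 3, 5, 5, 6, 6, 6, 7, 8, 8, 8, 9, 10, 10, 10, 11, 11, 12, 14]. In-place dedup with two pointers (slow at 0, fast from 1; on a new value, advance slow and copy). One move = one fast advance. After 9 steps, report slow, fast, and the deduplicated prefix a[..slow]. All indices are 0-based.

slow=5, fast=10, prefix=[1, 3, 5, 6, 7, 8]

(s=0,f=1) a[fast]=3≠a[slow]=1 write a[1]=3 → slow++,fast++
(s=1,f=2) a[fast]=5≠a[slow]=3 write a[2]=5 → slow++,fast++
(s=2,f=3) a[fast]=5=a[slow] dup → fast++
(s=2,f=4) a[fast]=6≠a[slow]=5 write a[3]=6 → slow++,fast++
(s=3,f=5) a[fast]=6=a[slow] dup → fast++
(s=3,f=6) a[fast]=6=a[slow] dup → fast++
(s=3,f=7) a[fast]=7≠a[slow]=6 write a[4]=7 → slow++,fast++
(s=4,f=8) a[fast]=8≠a[slow]=7 write a[5]=8 → slow++,fast++
(s=5,f=9) a[fast]=8=a[slow] dup → fast++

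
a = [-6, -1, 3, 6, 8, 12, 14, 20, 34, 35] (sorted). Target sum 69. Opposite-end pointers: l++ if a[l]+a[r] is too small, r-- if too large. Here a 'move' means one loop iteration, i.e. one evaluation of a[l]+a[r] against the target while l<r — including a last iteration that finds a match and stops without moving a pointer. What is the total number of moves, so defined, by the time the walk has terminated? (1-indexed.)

[1,10] -6+35=29 <69 → l++
[2,10] -1+35=34 <69 → l++
[3,10] 3+35=38 <69 → l++
[4,10] 6+35=41 <69 → l++
[5,10] 8+35=43 <69 → l++
[6,10] 12+35=47 <69 → l++
[7,10] 14+35=49 <69 → l++
[8,10] 20+35=55 <69 → l++
[9,10] 34+35=69 → found

9 moves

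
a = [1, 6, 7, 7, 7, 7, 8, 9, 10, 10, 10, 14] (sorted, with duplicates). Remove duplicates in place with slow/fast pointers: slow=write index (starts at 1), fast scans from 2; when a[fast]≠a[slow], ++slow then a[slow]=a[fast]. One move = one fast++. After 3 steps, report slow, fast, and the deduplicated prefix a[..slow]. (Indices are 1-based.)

slow=3, fast=5, prefix=[1, 6, 7]

slow=1 fast=2: a[fast]=6≠a[slow]=1 write a[2]=6, slow++,fast++
slow=2 fast=3: a[fast]=7≠a[slow]=6 write a[3]=7, slow++,fast++
slow=3 fast=4: a[fast]=7=a[slow] dup, fast++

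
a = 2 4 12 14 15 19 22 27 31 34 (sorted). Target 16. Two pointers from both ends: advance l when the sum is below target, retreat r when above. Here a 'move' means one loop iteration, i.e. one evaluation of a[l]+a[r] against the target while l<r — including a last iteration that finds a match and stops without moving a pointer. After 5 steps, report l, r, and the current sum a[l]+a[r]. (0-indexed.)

l=0, r=4, sum=17

[0,9] 2+34=36 >16 → r--
[0,8] 2+31=33 >16 → r--
[0,7] 2+27=29 >16 → r--
[0,6] 2+22=24 >16 → r--
[0,5] 2+19=21 >16 → r--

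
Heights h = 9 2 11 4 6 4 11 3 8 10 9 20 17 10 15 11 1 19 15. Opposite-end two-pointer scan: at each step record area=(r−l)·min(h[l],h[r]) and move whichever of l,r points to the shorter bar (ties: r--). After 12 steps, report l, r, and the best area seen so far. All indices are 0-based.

l=11, r=17, best area=176

l=0 r=18: min(9,15)*18=162 best=162 *, l++
l=1 r=18: min(2,15)*17=34 best=162, l++
l=2 r=18: min(11,15)*16=176 best=176 *, l++
l=3 r=18: min(4,15)*15=60 best=176, l++
l=4 r=18: min(6,15)*14=84 best=176, l++
l=5 r=18: min(4,15)*13=52 best=176, l++
l=6 r=18: min(11,15)*12=132 best=176, l++
l=7 r=18: min(3,15)*11=33 best=176, l++
l=8 r=18: min(8,15)*10=80 best=176, l++
l=9 r=18: min(10,15)*9=90 best=176, l++
l=10 r=18: min(9,15)*8=72 best=176, l++
l=11 r=18: min(20,15)*7=105 best=176, r--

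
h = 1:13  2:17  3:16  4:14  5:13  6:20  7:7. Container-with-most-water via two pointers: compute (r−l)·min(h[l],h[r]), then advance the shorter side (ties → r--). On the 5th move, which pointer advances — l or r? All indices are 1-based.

[1,7] min(13,7)*6=42 best=42 * → r--
[1,6] min(13,20)*5=65 best=65 * → l++
[2,6] min(17,20)*4=68 best=68 * → l++
[3,6] min(16,20)*3=48 best=68 → l++
[4,6] min(14,20)*2=28 best=68 → l++

l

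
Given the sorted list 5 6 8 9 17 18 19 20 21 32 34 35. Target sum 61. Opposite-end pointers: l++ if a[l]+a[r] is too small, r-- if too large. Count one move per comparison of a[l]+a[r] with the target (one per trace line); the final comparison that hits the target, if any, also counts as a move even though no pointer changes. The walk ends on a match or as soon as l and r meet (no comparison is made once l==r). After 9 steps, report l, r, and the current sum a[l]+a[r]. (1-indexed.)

l=1 r=12: 5+35=40 <61, l++
l=2 r=12: 6+35=41 <61, l++
l=3 r=12: 8+35=43 <61, l++
l=4 r=12: 9+35=44 <61, l++
l=5 r=12: 17+35=52 <61, l++
l=6 r=12: 18+35=53 <61, l++
l=7 r=12: 19+35=54 <61, l++
l=8 r=12: 20+35=55 <61, l++
l=9 r=12: 21+35=56 <61, l++

l=10, r=12, sum=67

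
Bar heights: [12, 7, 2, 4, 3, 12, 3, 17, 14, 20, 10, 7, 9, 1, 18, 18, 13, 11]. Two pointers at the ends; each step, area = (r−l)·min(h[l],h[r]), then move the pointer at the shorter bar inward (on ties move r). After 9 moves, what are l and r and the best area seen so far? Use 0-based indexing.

l=7, r=15, best area=192

[0,17] min(12,11)*17=187 best=187 * → r--
[0,16] min(12,13)*16=192 best=192 * → l++
[1,16] min(7,13)*15=105 best=192 → l++
[2,16] min(2,13)*14=28 best=192 → l++
[3,16] min(4,13)*13=52 best=192 → l++
[4,16] min(3,13)*12=36 best=192 → l++
[5,16] min(12,13)*11=132 best=192 → l++
[6,16] min(3,13)*10=30 best=192 → l++
[7,16] min(17,13)*9=117 best=192 → r--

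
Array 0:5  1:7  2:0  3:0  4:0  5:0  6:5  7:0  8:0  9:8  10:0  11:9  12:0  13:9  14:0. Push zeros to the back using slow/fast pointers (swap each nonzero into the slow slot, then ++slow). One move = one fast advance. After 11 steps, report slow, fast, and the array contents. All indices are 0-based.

slow=0 fast=0: a[fast]=5≠0 swap→a[0]=5, slow++,fast++
slow=1 fast=1: a[fast]=7≠0 swap→a[1]=7, slow++,fast++
slow=2 fast=2: a[fast]=0, fast++
slow=2 fast=3: a[fast]=0, fast++
slow=2 fast=4: a[fast]=0, fast++
slow=2 fast=5: a[fast]=0, fast++
slow=2 fast=6: a[fast]=5≠0 swap→a[2]=5, slow++,fast++
slow=3 fast=7: a[fast]=0, fast++
slow=3 fast=8: a[fast]=0, fast++
slow=3 fast=9: a[fast]=8≠0 swap→a[3]=8, slow++,fast++
slow=4 fast=10: a[fast]=0, fast++

slow=4, fast=11, a=[5, 7, 5, 8, 0, 0, 0, 0, 0, 0, 0, 9, 0, 9, 0]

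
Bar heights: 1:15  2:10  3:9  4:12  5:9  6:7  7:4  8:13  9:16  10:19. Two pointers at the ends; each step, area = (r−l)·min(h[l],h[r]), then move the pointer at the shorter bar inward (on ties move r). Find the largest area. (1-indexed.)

max area = 135

[1,10] min(15,19)*9=135 best=135 * → l++
[2,10] min(10,19)*8=80 best=135 → l++
[3,10] min(9,19)*7=63 best=135 → l++
[4,10] min(12,19)*6=72 best=135 → l++
[5,10] min(9,19)*5=45 best=135 → l++
[6,10] min(7,19)*4=28 best=135 → l++
[7,10] min(4,19)*3=12 best=135 → l++
[8,10] min(13,19)*2=26 best=135 → l++
[9,10] min(16,19)*1=16 best=135 → l++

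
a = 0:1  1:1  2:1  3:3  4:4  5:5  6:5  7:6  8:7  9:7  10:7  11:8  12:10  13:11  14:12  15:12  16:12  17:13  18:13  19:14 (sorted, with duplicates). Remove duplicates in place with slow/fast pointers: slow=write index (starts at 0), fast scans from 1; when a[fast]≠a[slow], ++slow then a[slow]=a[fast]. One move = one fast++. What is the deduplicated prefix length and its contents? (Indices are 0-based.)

(s=0,f=1) a[fast]=1=a[slow] dup → fast++
(s=0,f=2) a[fast]=1=a[slow] dup → fast++
(s=0,f=3) a[fast]=3≠a[slow]=1 write a[1]=3 → slow++,fast++
(s=1,f=4) a[fast]=4≠a[slow]=3 write a[2]=4 → slow++,fast++
(s=2,f=5) a[fast]=5≠a[slow]=4 write a[3]=5 → slow++,fast++
(s=3,f=6) a[fast]=5=a[slow] dup → fast++
(s=3,f=7) a[fast]=6≠a[slow]=5 write a[4]=6 → slow++,fast++
(s=4,f=8) a[fast]=7≠a[slow]=6 write a[5]=7 → slow++,fast++
(s=5,f=9) a[fast]=7=a[slow] dup → fast++
(s=5,f=10) a[fast]=7=a[slow] dup → fast++
(s=5,f=11) a[fast]=8≠a[slow]=7 write a[6]=8 → slow++,fast++
(s=6,f=12) a[fast]=10≠a[slow]=8 write a[7]=10 → slow++,fast++
(s=7,f=13) a[fast]=11≠a[slow]=10 write a[8]=11 → slow++,fast++
(s=8,f=14) a[fast]=12≠a[slow]=11 write a[9]=12 → slow++,fast++
(s=9,f=15) a[fast]=12=a[slow] dup → fast++
(s=9,f=16) a[fast]=12=a[slow] dup → fast++
(s=9,f=17) a[fast]=13≠a[slow]=12 write a[10]=13 → slow++,fast++
(s=10,f=18) a[fast]=13=a[slow] dup → fast++
(s=10,f=19) a[fast]=14≠a[slow]=13 write a[11]=14 → slow++,fast++

length 12; prefix = [1, 3, 4, 5, 6, 7, 8, 10, 11, 12, 13, 14]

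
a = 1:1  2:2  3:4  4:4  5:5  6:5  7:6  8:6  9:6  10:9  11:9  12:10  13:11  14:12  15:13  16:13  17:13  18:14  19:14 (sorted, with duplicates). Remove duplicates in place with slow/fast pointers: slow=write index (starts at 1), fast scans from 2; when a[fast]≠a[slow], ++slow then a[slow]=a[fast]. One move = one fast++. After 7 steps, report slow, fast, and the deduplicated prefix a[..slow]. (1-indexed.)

(s=1,f=2) a[fast]=2≠a[slow]=1 write a[2]=2 → slow++,fast++
(s=2,f=3) a[fast]=4≠a[slow]=2 write a[3]=4 → slow++,fast++
(s=3,f=4) a[fast]=4=a[slow] dup → fast++
(s=3,f=5) a[fast]=5≠a[slow]=4 write a[4]=5 → slow++,fast++
(s=4,f=6) a[fast]=5=a[slow] dup → fast++
(s=4,f=7) a[fast]=6≠a[slow]=5 write a[5]=6 → slow++,fast++
(s=5,f=8) a[fast]=6=a[slow] dup → fast++

slow=5, fast=9, prefix=[1, 2, 4, 5, 6]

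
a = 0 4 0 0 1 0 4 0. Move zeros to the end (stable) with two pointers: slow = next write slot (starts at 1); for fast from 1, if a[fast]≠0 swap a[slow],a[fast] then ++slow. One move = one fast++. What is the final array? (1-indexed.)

(s=1,f=1) a[fast]=0 → fast++
(s=1,f=2) a[fast]=4≠0 swap→a[1]=4 → slow++,fast++
(s=2,f=3) a[fast]=0 → fast++
(s=2,f=4) a[fast]=0 → fast++
(s=2,f=5) a[fast]=1≠0 swap→a[2]=1 → slow++,fast++
(s=3,f=6) a[fast]=0 → fast++
(s=3,f=7) a[fast]=4≠0 swap→a[3]=4 → slow++,fast++
(s=4,f=8) a[fast]=0 → fast++

[4, 1, 4, 0, 0, 0, 0, 0]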